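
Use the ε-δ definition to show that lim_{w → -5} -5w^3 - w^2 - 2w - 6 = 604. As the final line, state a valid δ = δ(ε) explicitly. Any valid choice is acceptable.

Let ε > 0 be given. We want δ > 0 such that 0 < |w + 5| < δ implies |(-5w^3 - w^2 - 2w - 6) − 604| < ε.
(-5w^3 - w^2 - 2w - 6) − 604 = -5w^3 - w^2 - 2w - 610 = (w + 5)(-5w^2 + 24w - 122).
So |(-5w^3 - w^2 - 2w - 6) − 604| = |w + 5|·|-5w^2 + 24w - 122|.
Assume first that |w + 5| < 2, so |w| < 7. Then |-5w^2 + 24w - 122| ≤ 5·7^2 + 24·7 + 122 = 535.
Hence |(-5w^3 - w^2 - 2w - 6) − 604| ≤ 535|w + 5| < ε provided |w + 5| < ε/535.
Choosing δ = min(2, ε/535) ensures both conditions, hence |(-5w^3 - w^2 - 2w - 6) − 604| < ε.

δ = min(2, ε/535)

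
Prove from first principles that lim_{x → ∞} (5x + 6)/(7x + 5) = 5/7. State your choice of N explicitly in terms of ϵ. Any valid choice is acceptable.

N = (17/49)/ϵ

Suppose ϵ > 0. We seek N > 0 such that x > N implies |(5x + 6)/(7x + 5) − (5/7)| < ϵ.
(5x + 6)/(7x + 5) − (5/7) = (7(5x + 6) − 5(7x + 5)) / (7(7x + 5)) = 17/(7(7x + 5)).
For x > 0 we have 7x + 5 > 7x, so |(5x + 6)/(7x + 5) − (5/7)| = 17/(7(7x + 5)) < 17/(7·7x) = (17/49)/x.
Thus |(5x + 6)/(7x + 5) − (5/7)| < ϵ whenever x > (17/49)/ϵ.
Take N = (17/49)/ϵ. If x > N then |(5x + 6)/(7x + 5) − (5/7)| < (17/49)/x < ϵ.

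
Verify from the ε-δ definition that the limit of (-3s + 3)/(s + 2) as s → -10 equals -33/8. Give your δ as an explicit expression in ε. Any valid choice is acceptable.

δ = min(4, (32/9)ε)

Let ε > 0 be given. We want δ > 0 with 0 < |s + 10| < δ ⇒ |(-3s + 3)/(s + 2) + 33/8| < ε.
Combining over a common denominator, (-3s + 3)/(s + 2) + 33/8 = [(-3s + 3)·(-8) − 33·(s + 2)] / [(-8)·(s + 2)] = -9(s + 10) / ((-8)(s + 2)).
So |(-3s + 3)/(s + 2) + 33/8| = 9|s + 10| / (8·|s + 2|).
Require δ ≤ 4, so |s + 2| ≥ |-8| − |s + 10| > 8 − 4 = 4.
Hence |(-3s + 3)/(s + 2) + 33/8| < 9|s + 10|/(8·4) = (9/32)|s + 10|, which is < ε once |s + 10| < (32/9)ε.
Take δ = min(4, (32/9)ε). Then 0 < |s + 10| < δ forces both bounds, so |(-3s + 3)/(s + 2) + 33/8| < ε.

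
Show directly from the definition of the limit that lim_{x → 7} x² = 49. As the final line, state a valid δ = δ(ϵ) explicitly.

Suppose ϵ > 0. We seek δ > 0 with 0 < |x − 7| < δ ⇒ |x² − 49| < ϵ.
Factor: x² − 49 = (x − 7)(x + 7), so |x² − 49| = |x − 7|·|x + 7|.
Impose δ ≤ 1 so that |x| < 8; then |x + 7| ≤ 15.
Hence |x² − 49| ≤ 15|x − 7|, which is < ϵ once |x − 7| < ϵ/15.
Take δ = min(1, ϵ/15). If 0 < |x − 7| < δ then both bounds hold and |x² − 49| ≤ 15|x − 7| < 15·(ϵ/15) = ϵ.

δ = min(1, ϵ/15)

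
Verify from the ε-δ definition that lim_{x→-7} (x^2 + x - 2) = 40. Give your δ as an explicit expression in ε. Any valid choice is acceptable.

δ = min(2, ε/15)

Suppose ε > 0. We want δ > 0 such that 0 < |x + 7| < δ implies |(x^2 + x - 2) − 40| < ε.
(x^2 + x - 2) − 40 = x^2 + x - 42 = (x + 7)(x - 6).
So |(x^2 + x - 2) − 40| = |x + 7|·|x - 6|.
Assume first that |x + 7| < 2, so |x| < 9. Then |x - 6| ≤ 9 + 6 = 15.
Hence |(x^2 + x - 2) − 40| ≤ 15|x + 7| < ε provided |x + 7| < ε/15.
Choosing δ = min(2, ε/15) ensures both conditions, hence |(x^2 + x - 2) − 40| < ε.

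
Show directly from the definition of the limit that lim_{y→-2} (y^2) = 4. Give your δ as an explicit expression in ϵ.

δ = min(1, ϵ/5)

Let ϵ > 0 be given. We seek δ > 0 with 0 < |y + 2| < δ ⇒ |y^2 − 4| < ϵ.
Factor: y^2 − 4 = (y + 2)(y - 2), so |y^2 − 4| = |y + 2|·|y - 2|.
Restrict δ ≤ 1. Then |y + 2| < 1 gives |y| < 3, so by the triangle inequality |y - 2| ≤ 3 + 2 = 5.
Hence |y^2 − 4| ≤ 5|y + 2|, which is < ϵ once |y + 2| < ϵ/5.
Take δ = min(1, ϵ/5). If 0 < |y + 2| < δ then both bounds hold and |y^2 − 4| ≤ 5|y + 2| < 5·(ϵ/5) = ϵ.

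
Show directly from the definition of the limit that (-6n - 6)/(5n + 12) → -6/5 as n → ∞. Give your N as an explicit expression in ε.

Let ε > 0 be given. For n ≥ 1, |(-6n - 6)/(5n + 12) + 6/5| = |42|/(5(5n + 12)) = 42/(5(5n + 12)).
Since 5n + 12 ≥ 5n for n ≥ 1, this is ≤ 42/(5·5n) = (42/25)/n.
So |(-6n - 6)/(5n + 12) + 6/5| < ε whenever n > (42/25)/ε.
Take N = (42/25)/ε. If n > N then |(-6n - 6)/(5n + 12) + 6/5| ≤ (42/25)/n < ε.

N = (42/25)/ε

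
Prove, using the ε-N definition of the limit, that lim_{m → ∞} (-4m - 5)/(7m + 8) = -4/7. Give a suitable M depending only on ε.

Fix ε > 0. For m ≥ 1, |(-4m - 5)/(7m + 8) + 4/7| = |-3|/(7(7m + 8)) = 3/(7(7m + 8)).
Since 7m + 8 ≥ 7m for m ≥ 1, this is ≤ 3/(7·7m) = (3/49)/m.
So |(-4m - 5)/(7m + 8) + 4/7| < ε whenever m > (3/49)/ε.
Take M = (3/49)/ε. If m > M then |(-4m - 5)/(7m + 8) + 4/7| ≤ (3/49)/m < ε.

M = (3/49)/ε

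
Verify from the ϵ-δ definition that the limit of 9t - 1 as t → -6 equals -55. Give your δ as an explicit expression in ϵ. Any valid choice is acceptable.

δ = ϵ/9

Let ϵ > 0 be given. We need δ > 0 so that 0 < |t + 6| < δ implies |(9t - 1) + 55| < ϵ.
Since (9t - 1) + 55 = 9(t + 6), we have |(9t - 1) + 55| = 9|t + 6|.
So 9|t + 6| < ϵ exactly when |t + 6| < ϵ/9.
Take δ = ϵ/9. If 0 < |t + 6| < δ then |(9t - 1) + 55| = 9|t + 6| < 9·(ϵ/9) = ϵ.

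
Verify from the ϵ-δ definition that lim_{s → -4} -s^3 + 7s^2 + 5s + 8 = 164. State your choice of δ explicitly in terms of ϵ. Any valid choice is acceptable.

δ = min(1, ϵ/119)

Let ϵ > 0 be given. We want δ > 0 such that 0 < |s + 4| < δ implies |(-s^3 + 7s^2 + 5s + 8) − 164| < ϵ.
(-s^3 + 7s^2 + 5s + 8) − 164 = -s^3 + 7s^2 + 5s - 156 = (s + 4)(-s^2 + 11s - 39).
So |(-s^3 + 7s^2 + 5s + 8) − 164| = |s + 4|·|-s^2 + 11s - 39|.
Assume first that |s + 4| < 1, so |s| < 5. Then |-s^2 + 11s - 39| ≤ 5^2 + 11·5 + 39 = 119.
Hence |(-s^3 + 7s^2 + 5s + 8) − 164| ≤ 119|s + 4| < ϵ provided |s + 4| < ϵ/119.
Take δ = min(1, ϵ/119). Then 0 < |s + 4| < δ gives both |s + 4| < 1 and |s + 4| < ϵ/119, so |(-s^3 + 7s^2 + 5s + 8) − 164| < ϵ.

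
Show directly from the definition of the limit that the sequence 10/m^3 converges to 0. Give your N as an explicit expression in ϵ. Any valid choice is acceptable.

N = (10/ϵ)^{1/3}

Let ϵ > 0 be given. For m ≥ 1, |10/m^3 − 0| = 10/m^3.
10/m^3 < ϵ ⇔ m^3 > 10/ϵ ⇔ m > (10/ϵ)^{1/3}.
Take N = (10/ϵ)^{1/3}. Then m > N implies 10/m^3 < ϵ.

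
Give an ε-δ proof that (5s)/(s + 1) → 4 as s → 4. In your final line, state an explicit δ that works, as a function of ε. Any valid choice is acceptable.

Suppose ε > 0. We want δ > 0 with 0 < |s − 4| < δ ⇒ |(5s)/(s + 1) − 4| < ε.
Combining over a common denominator, (5s)/(s + 1) − 4 = [(5s)·5 − 20·(s + 1)] / [5·(s + 1)] = 5(s − 4) / (5(s + 1)).
So |(5s)/(s + 1) − 4| = 5|s − 4| / (5·|s + 1|).
Require δ ≤ 5/2, so |s + 1| ≥ |5| − |s − 4| > 5 − 5/2 = 5/2.
Hence |(5s)/(s + 1) − 4| < 5|s − 4|/(5·(5/2)) = (2/5)|s − 4|, which is < ε once |s − 4| < (5/2)ε.
Take δ = min(5/2, (5/2)ε). Then 0 < |s − 4| < δ forces both bounds, so |(5s)/(s + 1) − 4| < ε.

δ = min(5/2, (5/2)ε)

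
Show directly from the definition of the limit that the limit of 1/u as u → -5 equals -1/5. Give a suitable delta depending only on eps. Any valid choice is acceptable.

delta = min(5/2, (25/2)eps)

Let eps > 0. We seek delta > 0 such that 0 < |u + 5| < delta implies |1/u + 1/5| < eps.
|1/u + 1/5| = |-5 − u|/(5·|u|) = |u + 5|/(5|u|).
Require delta ≤ 5/2 so that |u| > 5 − 5/2 = 5/2, hence 5|u| > 25/2.
Then |1/u + 1/5| < |u + 5|/(25/2), which is < eps when |u + 5| < (25/2)eps.
Take delta = min(5/2, (25/2)eps). Then 0 < |u + 5| < delta gives both |u + 5| < 5/2 and |u + 5| < (25/2)eps, so |1/u + 1/5| < eps.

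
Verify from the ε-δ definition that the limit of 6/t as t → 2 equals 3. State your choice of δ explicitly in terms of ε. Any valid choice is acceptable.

Let ε > 0. We seek δ > 0 such that 0 < |t − 2| < δ implies |6/t − 3| < ε.
|6/t − 3| = 6·|2 − t|/(2·|t|) = 6|t − 2|/(2|t|).
Restrict δ ≤ 1. Then |t − 2| < 1 gives |t| > 1, so 2|t| > 2.
Then |6/t − 3| < 6|t − 2|/2, which is < ε when |t − 2| < (1/3)ε.
Take δ = min(1, (1/3)ε). Then 0 < |t − 2| < δ gives both |t − 2| < 1 and |t − 2| < (1/3)ε, so |6/t − 3| < ε.

δ = min(1, (1/3)ε)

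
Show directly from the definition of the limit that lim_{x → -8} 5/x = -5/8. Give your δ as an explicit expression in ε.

Let ε > 0 be given. We seek δ > 0 such that 0 < |x + 8| < δ implies |5/x + 5/8| < ε.
|5/x + 5/8| = 5·|-8 − x|/(8·|x|) = 5|x + 8|/(8|x|).
Restrict δ ≤ 4. Then |x + 8| < 4 gives |x| > 4, so 8|x| > 32.
Then |5/x + 5/8| < 5|x + 8|/32, which is < ε when |x + 8| < (32/5)ε.
Take δ = min(4, (32/5)ε). Then 0 < |x + 8| < δ gives both |x + 8| < 4 and |x + 8| < (32/5)ε, so |5/x + 5/8| < ε.

δ = min(4, (32/5)ε)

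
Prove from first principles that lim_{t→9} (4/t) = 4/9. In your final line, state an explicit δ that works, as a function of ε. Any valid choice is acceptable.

Let ε > 0. We seek δ > 0 such that 0 < |t − 9| < δ implies |4/t − (4/9)| < ε.
|4/t − (4/9)| = 4·|9 − t|/(9·|t|) = 4|t − 9|/(9|t|).
Require δ ≤ 9/2 so that |t| > 9 − 9/2 = 9/2, hence 9|t| > 81/2.
Then |4/t − (4/9)| < 4|t − 9|/(81/2), which is < ε when |t − 9| < (81/8)ε.
Take δ = min(9/2, (81/8)ε). Then 0 < |t − 9| < δ gives both |t − 9| < 9/2 and |t − 9| < (81/8)ε, so |4/t − (4/9)| < ε.

δ = min(9/2, (81/8)ε)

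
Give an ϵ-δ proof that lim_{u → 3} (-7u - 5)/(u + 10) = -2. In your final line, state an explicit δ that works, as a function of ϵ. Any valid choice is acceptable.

Suppose ϵ > 0. We want δ > 0 with 0 < |u − 3| < δ ⇒ |(-7u - 5)/(u + 10) + 2| < ϵ.
Combining over a common denominator, (-7u - 5)/(u + 10) + 2 = [(-7u - 5)·13 − (-26)·(u + 10)] / [13·(u + 10)] = -65(u − 3) / (13(u + 10)).
So |(-7u - 5)/(u + 10) + 2| = 65|u − 3| / (13·|u + 10|).
Restrict δ ≤ 13/2. Then |u − 3| < 13/2 gives |u + 10| = |(u − 3) + 13| ≥ 13 − 13/2 = 13/2.
Hence |(-7u - 5)/(u + 10) + 2| < 65|u − 3|/(13·(13/2)) = (10/13)|u − 3|, which is < ϵ once |u − 3| < (13/10)ϵ.
Take δ = min(13/2, (13/10)ϵ). Then 0 < |u − 3| < δ forces both bounds, so |(-7u - 5)/(u + 10) + 2| < ϵ.

δ = min(13/2, (13/10)ϵ)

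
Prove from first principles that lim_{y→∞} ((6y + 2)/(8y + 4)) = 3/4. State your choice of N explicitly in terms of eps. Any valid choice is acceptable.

N = (1/8)/eps

Let eps > 0 be given. We seek N > 0 such that y > N implies |(6y + 2)/(8y + 4) − (3/4)| < eps.
(6y + 2)/(8y + 4) − (3/4) = (8(6y + 2) − 6(8y + 4)) / (8(8y + 4)) = -8/(8(8y + 4)).
For y > 0 we have 8y + 4 > 8y, so |(6y + 2)/(8y + 4) − (3/4)| = 8/(8(8y + 4)) < 8/(8·8y) = (1/8)/y.
Thus |(6y + 2)/(8y + 4) − (3/4)| < eps whenever y > (1/8)/eps.
Take N = (1/8)/eps. If y > N then |(6y + 2)/(8y + 4) − (3/4)| < (1/8)/y < eps.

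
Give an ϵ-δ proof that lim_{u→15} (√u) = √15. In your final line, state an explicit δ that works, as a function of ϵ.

δ = min(15, √15·ϵ)

Let ϵ > 0 be given. We want δ > 0 such that 0 < |u − 15| < δ implies |√u − √15| < ϵ.
Multiplying by the conjugate, |√u − √15| = |u − 15|/(√u + √15).
Restrict δ ≤ 15 so that |u − 15| < 15 forces u > 0, and then √u + √15 > √15.
Hence |√u − √15| < |u − 15|/√15, which is < ϵ once |u − 15| < √15·ϵ.
Take δ = min(15, √15·ϵ). If 0 < |u − 15| < δ then u > 0 and |√u − √15| < |u − 15|/√15 < ϵ.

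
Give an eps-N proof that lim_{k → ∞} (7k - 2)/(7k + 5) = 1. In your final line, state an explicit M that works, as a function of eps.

Suppose eps > 0. For k ≥ 1, |(7k - 2)/(7k + 5) − 1| = |-49|/(7(7k + 5)) = 49/(7(7k + 5)).
Since 7k + 5 ≥ 7k for k ≥ 1, this is ≤ 49/(7·7k) = 1/k.
So |(7k - 2)/(7k + 5) − 1| < eps whenever k > 1/eps.
Take M = 1/eps. If k > M then |(7k - 2)/(7k + 5) − 1| ≤ 1/k < eps.

M = 1/eps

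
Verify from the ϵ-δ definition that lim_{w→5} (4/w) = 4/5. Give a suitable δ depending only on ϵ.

Suppose ϵ > 0. We seek δ > 0 such that 0 < |w − 5| < δ implies |4/w − (4/5)| < ϵ.
|4/w − (4/5)| = 4·|5 − w|/(5·|w|) = 4|w − 5|/(5|w|).
Require δ ≤ 5/2 so that |w| > 5 − 5/2 = 5/2, hence 5|w| > 25/2.
Then |4/w − (4/5)| < 4|w − 5|/(25/2), which is < ϵ when |w − 5| < (25/8)ϵ.
Take δ = min(5/2, (25/8)ϵ). Then 0 < |w − 5| < δ gives both |w − 5| < 5/2 and |w − 5| < (25/8)ϵ, so |4/w − (4/5)| < ϵ.

δ = min(5/2, (25/8)ϵ)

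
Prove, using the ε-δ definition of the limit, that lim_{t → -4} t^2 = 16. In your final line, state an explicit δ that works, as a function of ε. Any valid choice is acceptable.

Suppose ε > 0. We seek δ > 0 with 0 < |t + 4| < δ ⇒ |t^2 − 16| < ε.
Factor: t^2 − 16 = (t + 4)(t - 4), so |t^2 − 16| = |t + 4|·|t - 4|.
Restrict δ ≤ 2. Then |t + 4| < 2 gives |t| < 6, so by the triangle inequality |t - 4| ≤ 6 + 4 = 10.
Hence |t^2 − 16| ≤ 10|t + 4|, which is < ε once |t + 4| < ε/10.
Take δ = min(2, ε/10). If 0 < |t + 4| < δ then both bounds hold and |t^2 − 16| ≤ 10|t + 4| < 10·(ε/10) = ε.

δ = min(2, ε/10)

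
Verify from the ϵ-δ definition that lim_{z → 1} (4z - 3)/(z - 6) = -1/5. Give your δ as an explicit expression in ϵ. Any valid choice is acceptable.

δ = min(5/2, (25/42)ϵ)

Let ϵ > 0 be given. We want δ > 0 with 0 < |z − 1| < δ ⇒ |(4z - 3)/(z - 6) + 1/5| < ϵ.
Combining over a common denominator, (4z - 3)/(z - 6) + 1/5 = [(4z - 3)·(-5) − 1·(z - 6)] / [(-5)·(z - 6)] = -21(z − 1) / ((-5)(z - 6)).
So |(4z - 3)/(z - 6) + 1/5| = 21|z − 1| / (5·|z − 6|).
Require δ ≤ 5/2, so |z − 6| ≥ |-5| − |z − 1| > 5 − 5/2 = 5/2.
Hence |(4z - 3)/(z - 6) + 1/5| < 21|z − 1|/(5·(5/2)) = (42/25)|z − 1|, which is < ϵ once |z − 1| < (25/42)ϵ.
Take δ = min(5/2, (25/42)ϵ). Then 0 < |z − 1| < δ forces both bounds, so |(4z - 3)/(z - 6) + 1/5| < ϵ.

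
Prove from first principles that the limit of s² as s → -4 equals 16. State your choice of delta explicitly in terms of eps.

delta = min(2, eps/10)

Fix eps > 0. We seek delta > 0 with 0 < |s + 4| < delta ⇒ |s² − 16| < eps.
Factor: s² − 16 = (s + 4)(s - 4), so |s² − 16| = |s + 4|·|s - 4|.
Impose delta ≤ 2 so that |s| < 6; then |s - 4| ≤ 10.
Hence |s² − 16| ≤ 10|s + 4|, which is < eps once |s + 4| < eps/10.
Take delta = min(2, eps/10). If 0 < |s + 4| < delta then both bounds hold and |s² − 16| ≤ 10|s + 4| < 10·(eps/10) = eps.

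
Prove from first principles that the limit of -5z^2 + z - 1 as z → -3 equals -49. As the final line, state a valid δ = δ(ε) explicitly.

Fix ε > 0. We want δ > 0 such that 0 < |z + 3| < δ implies |(-5z^2 + z - 1) + 49| < ε.
(-5z^2 + z - 1) + 49 = -5z^2 + z + 48 = (z + 3)(-5z + 16).
So |(-5z^2 + z - 1) + 49| = |z + 3|·|-5z + 16|.
Assume first that |z + 3| < 2, so |z| < 5. Then |-5z + 16| ≤ 5·5 + 16 = 41.
Hence |(-5z^2 + z - 1) + 49| ≤ 41|z + 3| < ε provided |z + 3| < ε/41.
Choosing δ = min(2, ε/41) ensures both conditions, hence |(-5z^2 + z - 1) + 49| < ε.

δ = min(2, ε/41)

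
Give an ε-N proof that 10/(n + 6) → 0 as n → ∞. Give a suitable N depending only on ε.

N = 10/ε

Let ε > 0 be given. For n ≥ 1, |10/(n + 6) − 0| = 10/(n + 6) ≤ 10/n.
We need 10/n < ε, i.e. n > 10/ε.
Take N = 10/ε. If n > N then |10/(n + 6)| ≤ 10/n < ε.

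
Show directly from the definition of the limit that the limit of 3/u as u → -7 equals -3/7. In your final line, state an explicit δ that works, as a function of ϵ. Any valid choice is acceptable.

δ = min(7/2, (49/6)ϵ)

Let ϵ > 0. We seek δ > 0 such that 0 < |u + 7| < δ implies |3/u + 3/7| < ϵ.
|3/u + 3/7| = 3·|-7 − u|/(7·|u|) = 3|u + 7|/(7|u|).
Restrict δ ≤ 7/2. Then |u + 7| < 7/2 gives |u| > 7/2, so 7|u| > 49/2.
Then |3/u + 3/7| < 3|u + 7|/(49/2), which is < ϵ when |u + 7| < (49/6)ϵ.
Take δ = min(7/2, (49/6)ϵ). Then 0 < |u + 7| < δ gives both |u + 7| < 7/2 and |u + 7| < (49/6)ϵ, so |3/u + 3/7| < ϵ.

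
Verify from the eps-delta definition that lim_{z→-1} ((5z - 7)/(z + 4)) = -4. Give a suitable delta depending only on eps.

delta = min(3/2, (1/6)eps)

Fix eps > 0. We want delta > 0 with 0 < |z + 1| < delta ⇒ |(5z - 7)/(z + 4) + 4| < eps.
Combining over a common denominator, (5z - 7)/(z + 4) + 4 = [(5z - 7)·3 − (-12)·(z + 4)] / [3·(z + 4)] = 27(z + 1) / (3(z + 4)).
So |(5z - 7)/(z + 4) + 4| = 27|z + 1| / (3·|z + 4|).
Require delta ≤ 3/2, so |z + 4| ≥ |3| − |z + 1| > 3 − 3/2 = 3/2.
Hence |(5z - 7)/(z + 4) + 4| < 27|z + 1|/(3·(3/2)) = 6|z + 1|, which is < eps once |z + 1| < (1/6)eps.
Take delta = min(3/2, (1/6)eps). Then 0 < |z + 1| < delta forces both bounds, so |(5z - 7)/(z + 4) + 4| < eps.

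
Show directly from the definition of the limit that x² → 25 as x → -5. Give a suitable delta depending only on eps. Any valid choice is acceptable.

delta = min(2, eps/12)

Suppose eps > 0. We seek delta > 0 with 0 < |x + 5| < delta ⇒ |x² − 25| < eps.
Factor: x² − 25 = (x + 5)(x - 5), so |x² − 25| = |x + 5|·|x - 5|.
Restrict delta ≤ 2. Then |x + 5| < 2 gives |x| < 7, so by the triangle inequality |x - 5| ≤ 7 + 5 = 12.
Hence |x² − 25| ≤ 12|x + 5|, which is < eps once |x + 5| < eps/12.
Take delta = min(2, eps/12). If 0 < |x + 5| < delta then both bounds hold and |x² − 25| ≤ 12|x + 5| < 12·(eps/12) = eps.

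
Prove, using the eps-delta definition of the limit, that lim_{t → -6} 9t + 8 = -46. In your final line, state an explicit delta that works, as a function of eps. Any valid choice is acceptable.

delta = eps/9

Let eps > 0. We need delta > 0 so that 0 < |t + 6| < delta implies |(9t + 8) + 46| < eps.
Since (9t + 8) + 46 = 9(t + 6), we have |(9t + 8) + 46| = 9|t + 6|.
So 9|t + 6| < eps exactly when |t + 6| < eps/9.
Choosing delta = eps/9 gives |(9t + 8) + 46| = 9|t + 6| < eps whenever |t + 6| < delta.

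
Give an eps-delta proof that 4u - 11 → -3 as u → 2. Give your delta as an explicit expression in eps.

Let eps > 0 be given. We need delta > 0 so that 0 < |u − 2| < delta implies |(4u - 11) + 3| < eps.
Since (4u - 11) + 3 = 4(u − 2), we have |(4u - 11) + 3| = 4|u − 2|.
Thus it suffices that |u − 2| < eps/4.
Choosing delta = eps/4 gives |(4u - 11) + 3| = 4|u − 2| < eps whenever |u − 2| < delta.

delta = eps/4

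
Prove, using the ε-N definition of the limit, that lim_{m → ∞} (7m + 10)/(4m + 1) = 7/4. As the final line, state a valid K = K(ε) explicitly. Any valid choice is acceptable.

K = (33/16)/ε

Fix ε > 0. For m ≥ 1, |(7m + 10)/(4m + 1) − (7/4)| = |33|/(4(4m + 1)) = 33/(4(4m + 1)).
Since 4m + 1 ≥ 4m for m ≥ 1, this is ≤ 33/(4·4m) = (33/16)/m.
So |(7m + 10)/(4m + 1) − (7/4)| < ε whenever m > (33/16)/ε.
Take K = (33/16)/ε. If m > K then |(7m + 10)/(4m + 1) − (7/4)| ≤ (33/16)/m < ε.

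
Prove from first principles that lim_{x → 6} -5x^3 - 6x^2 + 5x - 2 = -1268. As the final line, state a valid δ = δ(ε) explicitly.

δ = min(2, ε/819)

Suppose ε > 0. We want δ > 0 such that 0 < |x − 6| < δ implies |(-5x^3 - 6x^2 + 5x - 2) + 1268| < ε.
(-5x^3 - 6x^2 + 5x - 2) + 1268 = -5x^3 - 6x^2 + 5x + 1266 = (x − 6)(-5x^2 - 36x - 211).
So |(-5x^3 - 6x^2 + 5x - 2) + 1268| = |x − 6|·|-5x^2 - 36x - 211|.
Require δ ≤ 2. Then |x − 6| < 2 gives |x| < 8, and by the triangle inequality |-5x^2 - 36x - 211| ≤ 5·8^2 + 36·8 + 211 = 819.
Hence |(-5x^3 - 6x^2 + 5x - 2) + 1268| ≤ 819|x − 6| < ε provided |x − 6| < ε/819.
Choosing δ = min(2, ε/819) ensures both conditions, hence |(-5x^3 - 6x^2 + 5x - 2) + 1268| < ε.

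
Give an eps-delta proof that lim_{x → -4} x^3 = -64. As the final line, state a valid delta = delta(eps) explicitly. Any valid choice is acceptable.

delta = min(1, eps/61)

Let eps > 0 be given. We seek delta > 0 with 0 < |x + 4| < delta ⇒ |x^3 + 64| < eps.
Factor: x^3 + 64 = (x + 4)(x^2 - 4x + 16), so |x^3 + 64| = |x + 4|·|x^2 - 4x + 16|.
Restrict delta ≤ 1. Then |x + 4| < 1 gives |x| < 5, so by the triangle inequality |x^2 - 4x + 16| ≤ 5^2 + 4·5 + 16 = 61.
Hence |x^3 + 64| ≤ 61|x + 4|, which is < eps once |x + 4| < eps/61.
Take delta = min(1, eps/61). If 0 < |x + 4| < delta then both bounds hold and |x^3 + 64| ≤ 61|x + 4| < 61·(eps/61) = eps.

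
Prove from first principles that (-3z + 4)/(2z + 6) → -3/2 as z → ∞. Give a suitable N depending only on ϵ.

Fix ϵ > 0. We seek N > 0 such that z > N implies |(-3z + 4)/(2z + 6) + 3/2| < ϵ.
(-3z + 4)/(2z + 6) + 3/2 = (2(-3z + 4) − (-3)(2z + 6)) / (2(2z + 6)) = 26/(2(2z + 6)).
For z > 0 we have 2z + 6 > 2z, so |(-3z + 4)/(2z + 6) + 3/2| = 26/(2(2z + 6)) < 26/(2·2z) = (13/2)/z.
Thus |(-3z + 4)/(2z + 6) + 3/2| < ϵ whenever z > (13/2)/ϵ.
Take N = (13/2)/ϵ. If z > N then |(-3z + 4)/(2z + 6) + 3/2| < (13/2)/z < ϵ.

N = (13/2)/ϵ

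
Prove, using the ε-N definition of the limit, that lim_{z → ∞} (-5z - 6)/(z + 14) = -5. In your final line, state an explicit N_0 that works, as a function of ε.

N_0 = 64/ε

Let ε > 0 be given. We seek N_0 > 0 such that z > N_0 implies |(-5z - 6)/(z + 14) + 5| < ε.
(-5z - 6)/(z + 14) + 5 = ((-5z - 6) − (-5)(z + 14)) / ((z + 14)) = 64/((z + 14)).
For z > 0 we have z + 14 > z, so |(-5z - 6)/(z + 14) + 5| = 64/((z + 14)) < 64/(z) = 64/z.
Thus |(-5z - 6)/(z + 14) + 5| < ε whenever z > 64/ε.
Take N_0 = 64/ε. If z > N_0 then |(-5z - 6)/(z + 14) + 5| < 64/z < ε.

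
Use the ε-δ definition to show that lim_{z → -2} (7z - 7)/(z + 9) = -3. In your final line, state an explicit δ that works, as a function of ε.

δ = min(7/2, (7/20)ε)

Fix ε > 0. We want δ > 0 with 0 < |z + 2| < δ ⇒ |(7z - 7)/(z + 9) + 3| < ε.
Combining over a common denominator, (7z - 7)/(z + 9) + 3 = [(7z - 7)·7 − (-21)·(z + 9)] / [7·(z + 9)] = 70(z + 2) / (7(z + 9)).
So |(7z - 7)/(z + 9) + 3| = 70|z + 2| / (7·|z + 9|).
Require δ ≤ 7/2, so |z + 9| ≥ |7| − |z + 2| > 7 − 7/2 = 7/2.
Hence |(7z - 7)/(z + 9) + 3| < 70|z + 2|/(7·(7/2)) = (20/7)|z + 2|, which is < ε once |z + 2| < (7/20)ε.
Take δ = min(7/2, (7/20)ε). Then 0 < |z + 2| < δ forces both bounds, so |(7z - 7)/(z + 9) + 3| < ε.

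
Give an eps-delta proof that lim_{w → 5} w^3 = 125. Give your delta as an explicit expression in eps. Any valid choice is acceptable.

delta = min(1, eps/91)

Fix eps > 0. We seek delta > 0 with 0 < |w − 5| < delta ⇒ |w^3 − 125| < eps.
Factor: w^3 − 125 = (w − 5)(w^2 + 5w + 25), so |w^3 − 125| = |w − 5|·|w^2 + 5w + 25|.
Impose delta ≤ 1 so that |w| < 6; then |w^2 + 5w + 25| ≤ 91.
Hence |w^3 − 125| ≤ 91|w − 5|, which is < eps once |w − 5| < eps/91.
Take delta = min(1, eps/91). If 0 < |w − 5| < delta then both bounds hold and |w^3 − 125| ≤ 91|w − 5| < 91·(eps/91) = eps.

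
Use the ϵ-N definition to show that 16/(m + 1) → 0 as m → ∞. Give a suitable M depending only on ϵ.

M = 16/ϵ

Let ϵ > 0. For m ≥ 1, |16/(m + 1) − 0| = 16/(m + 1) ≤ 16/m.
We need 16/m < ϵ, i.e. m > 16/ϵ.
Take M = 16/ϵ. If m > M then |16/(m + 1)| ≤ 16/m < ϵ.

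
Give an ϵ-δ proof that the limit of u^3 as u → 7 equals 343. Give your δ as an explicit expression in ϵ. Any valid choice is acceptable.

Suppose ϵ > 0. We seek δ > 0 with 0 < |u − 7| < δ ⇒ |u^3 − 343| < ϵ.
Factor: u^3 − 343 = (u − 7)(u^2 + 7u + 49), so |u^3 − 343| = |u − 7|·|u^2 + 7u + 49|.
Restrict δ ≤ 2. Then |u − 7| < 2 gives |u| < 9, so by the triangle inequality |u^2 + 7u + 49| ≤ 9^2 + 7·9 + 49 = 193.
Hence |u^3 − 343| ≤ 193|u − 7|, which is < ϵ once |u − 7| < ϵ/193.
Take δ = min(2, ϵ/193). If 0 < |u − 7| < δ then both bounds hold and |u^3 − 343| ≤ 193|u − 7| < 193·(ϵ/193) = ϵ.

δ = min(2, ϵ/193)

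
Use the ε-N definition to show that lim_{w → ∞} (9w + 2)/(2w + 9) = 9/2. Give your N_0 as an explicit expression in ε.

Fix ε > 0. We seek N_0 > 0 such that w > N_0 implies |(9w + 2)/(2w + 9) − (9/2)| < ε.
(9w + 2)/(2w + 9) − (9/2) = (2(9w + 2) − 9(2w + 9)) / (2(2w + 9)) = -77/(2(2w + 9)).
For w > 0 we have 2w + 9 > 2w, so |(9w + 2)/(2w + 9) − (9/2)| = 77/(2(2w + 9)) < 77/(2·2w) = (77/4)/w.
Thus |(9w + 2)/(2w + 9) − (9/2)| < ε whenever w > (77/4)/ε.
Take N_0 = (77/4)/ε. If w > N_0 then |(9w + 2)/(2w + 9) − (9/2)| < (77/4)/w < ε.

N_0 = (77/4)/ε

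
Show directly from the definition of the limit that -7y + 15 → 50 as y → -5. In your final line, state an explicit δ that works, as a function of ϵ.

Let ϵ > 0 be given. We need δ > 0 so that 0 < |y + 5| < δ implies |(-7y + 15) − 50| < ϵ.
|(-7y + 15) − 50| = |-7y - 35| = 7|y + 5|.
Thus it suffices that |y + 5| < ϵ/7.
Take δ = ϵ/7. If 0 < |y + 5| < δ then |(-7y + 15) − 50| = 7|y + 5| < 7·(ϵ/7) = ϵ.

δ = ϵ/7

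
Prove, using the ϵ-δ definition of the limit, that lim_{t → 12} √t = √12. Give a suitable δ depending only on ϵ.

δ = min(12, √12·ϵ)

Suppose ϵ > 0. We want δ > 0 such that 0 < |t − 12| < δ implies |√t − √12| < ϵ.
Rationalise: √t − √12 = (t − 12)/(√t + √12), so |√t − √12| = |t − 12|/(√t + √12).
Restrict δ ≤ 12 so that |t − 12| < 12 forces t > 0, and then √t + √12 > √12.
Hence |√t − √12| < |t − 12|/√12, which is < ϵ once |t − 12| < √12·ϵ.
Take δ = min(12, √12·ϵ). If 0 < |t − 12| < δ then t > 0 and |√t − √12| < |t − 12|/√12 < ϵ.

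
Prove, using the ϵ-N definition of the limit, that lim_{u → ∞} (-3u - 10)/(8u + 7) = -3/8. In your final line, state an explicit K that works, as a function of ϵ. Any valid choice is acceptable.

K = (59/64)/ϵ

Fix ϵ > 0. We seek K > 0 such that u > K implies |(-3u - 10)/(8u + 7) + 3/8| < ϵ.
(-3u - 10)/(8u + 7) + 3/8 = (8(-3u - 10) − (-3)(8u + 7)) / (8(8u + 7)) = -59/(8(8u + 7)).
For u > 0 we have 8u + 7 > 8u, so |(-3u - 10)/(8u + 7) + 3/8| = 59/(8(8u + 7)) < 59/(8·8u) = (59/64)/u.
Thus |(-3u - 10)/(8u + 7) + 3/8| < ϵ whenever u > (59/64)/ϵ.
Take K = (59/64)/ϵ. If u > K then |(-3u - 10)/(8u + 7) + 3/8| < (59/64)/u < ϵ.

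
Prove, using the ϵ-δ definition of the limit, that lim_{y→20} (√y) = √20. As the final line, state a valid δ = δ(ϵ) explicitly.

δ = min(20, √20·ϵ)

Suppose ϵ > 0. We want δ > 0 such that 0 < |y − 20| < δ implies |√y − √20| < ϵ.
Multiplying by the conjugate, |√y − √20| = |y − 20|/(√y + √20).
Restrict δ ≤ 20 so that |y − 20| < 20 forces y > 0, and then √y + √20 > √20.
Hence |√y − √20| < |y − 20|/√20, which is < ϵ once |y − 20| < √20·ϵ.
Take δ = min(20, √20·ϵ). If 0 < |y − 20| < δ then y > 0 and |√y − √20| < |y − 20|/√20 < ϵ.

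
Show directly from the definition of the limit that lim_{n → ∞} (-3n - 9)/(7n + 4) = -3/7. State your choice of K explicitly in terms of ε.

K = (51/49)/ε

Let ε > 0 be given. For n ≥ 1, |(-3n - 9)/(7n + 4) + 3/7| = |-51|/(7(7n + 4)) = 51/(7(7n + 4)).
Since 7n + 4 ≥ 7n for n ≥ 1, this is ≤ 51/(7·7n) = (51/49)/n.
So |(-3n - 9)/(7n + 4) + 3/7| < ε whenever n > (51/49)/ε.
Take K = (51/49)/ε. If n > K then |(-3n - 9)/(7n + 4) + 3/7| ≤ (51/49)/n < ε.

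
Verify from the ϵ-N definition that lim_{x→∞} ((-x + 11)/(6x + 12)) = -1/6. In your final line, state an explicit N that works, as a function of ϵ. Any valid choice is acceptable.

Let ϵ > 0 be given. We seek N > 0 such that x > N implies |(-x + 11)/(6x + 12) + 1/6| < ϵ.
(-x + 11)/(6x + 12) + 1/6 = (6(-x + 11) − (-1)(6x + 12)) / (6(6x + 12)) = 78/(6(6x + 12)).
For x > 0 we have 6x + 12 > 6x, so |(-x + 11)/(6x + 12) + 1/6| = 78/(6(6x + 12)) < 78/(6·6x) = (13/6)/x.
Thus |(-x + 11)/(6x + 12) + 1/6| < ϵ whenever x > (13/6)/ϵ.
Take N = (13/6)/ϵ. If x > N then |(-x + 11)/(6x + 12) + 1/6| < (13/6)/x < ϵ.

N = (13/6)/ϵ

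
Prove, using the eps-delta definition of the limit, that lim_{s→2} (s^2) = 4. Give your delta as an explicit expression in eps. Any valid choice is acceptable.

Let eps > 0 be given. We seek delta > 0 with 0 < |s − 2| < delta ⇒ |s^2 − 4| < eps.
Factor: s^2 − 4 = (s − 2)(s + 2), so |s^2 − 4| = |s − 2|·|s + 2|.
Restrict delta ≤ 2. Then |s − 2| < 2 gives |s| < 4, so by the triangle inequality |s + 2| ≤ 4 + 2 = 6.
Hence |s^2 − 4| ≤ 6|s − 2|, which is < eps once |s − 2| < eps/6.
Take delta = min(2, eps/6). If 0 < |s − 2| < delta then both bounds hold and |s^2 − 4| ≤ 6|s − 2| < 6·(eps/6) = eps.

delta = min(2, eps/6)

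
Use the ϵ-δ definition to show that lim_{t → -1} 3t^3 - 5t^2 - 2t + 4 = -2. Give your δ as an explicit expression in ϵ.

δ = min(1, ϵ/34)

Let ϵ > 0 be given. We want δ > 0 such that 0 < |t + 1| < δ implies |(3t^3 - 5t^2 - 2t + 4) + 2| < ϵ.
(3t^3 - 5t^2 - 2t + 4) + 2 = 3t^3 - 5t^2 - 2t + 6 = (t + 1)(3t^2 - 8t + 6).
So |(3t^3 - 5t^2 - 2t + 4) + 2| = |t + 1|·|3t^2 - 8t + 6|.
Require δ ≤ 1. Then |t + 1| < 1 gives |t| < 2, and by the triangle inequality |3t^2 - 8t + 6| ≤ 3·2^2 + 8·2 + 6 = 34.
Hence |(3t^3 - 5t^2 - 2t + 4) + 2| ≤ 34|t + 1| < ϵ provided |t + 1| < ϵ/34.
Take δ = min(1, ϵ/34). Then 0 < |t + 1| < δ gives both |t + 1| < 1 and |t + 1| < ϵ/34, so |(3t^3 - 5t^2 - 2t + 4) + 2| < ϵ.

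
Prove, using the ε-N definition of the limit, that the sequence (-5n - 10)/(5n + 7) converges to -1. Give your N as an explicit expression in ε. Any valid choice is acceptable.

Suppose ε > 0. For n ≥ 1, |(-5n - 10)/(5n + 7) + 1| = |-15|/(5(5n + 7)) = 15/(5(5n + 7)).
Since 5n + 7 ≥ 5n for n ≥ 1, this is ≤ 15/(5·5n) = (3/5)/n.
So |(-5n - 10)/(5n + 7) + 1| < ε whenever n > (3/5)/ε.
Take N = (3/5)/ε. If n > N then |(-5n - 10)/(5n + 7) + 1| ≤ (3/5)/n < ε.

N = (3/5)/ε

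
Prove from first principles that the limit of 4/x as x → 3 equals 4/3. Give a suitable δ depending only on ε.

Let ε > 0 be given. We seek δ > 0 such that 0 < |x − 3| < δ implies |4/x − (4/3)| < ε.
|4/x − (4/3)| = 4·|3 − x|/(3·|x|) = 4|x − 3|/(3|x|).
Restrict δ ≤ 3/2. Then |x − 3| < 3/2 gives |x| > 3/2, so 3|x| > 9/2.
Then |4/x − (4/3)| < 4|x − 3|/(9/2), which is < ε when |x − 3| < (9/8)ε.
Take δ = min(3/2, (9/8)ε). Then 0 < |x − 3| < δ gives both |x − 3| < 3/2 and |x − 3| < (9/8)ε, so |4/x − (4/3)| < ε.

δ = min(3/2, (9/8)ε)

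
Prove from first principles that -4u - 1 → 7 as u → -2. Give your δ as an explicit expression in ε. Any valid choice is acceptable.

δ = ε/4

Fix ε > 0. We need δ > 0 so that 0 < |u + 2| < δ implies |(-4u - 1) − 7| < ε.
|(-4u - 1) − 7| = |-4u - 8| = 4|u + 2|.
Thus it suffices that |u + 2| < ε/4.
Take δ = ε/4. If 0 < |u + 2| < δ then |(-4u - 1) − 7| = 4|u + 2| < 4·(ε/4) = ε.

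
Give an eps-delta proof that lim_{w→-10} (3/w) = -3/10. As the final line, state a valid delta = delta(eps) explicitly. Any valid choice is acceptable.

delta = min(5, (50/3)eps)

Suppose eps > 0. We seek delta > 0 such that 0 < |w + 10| < delta implies |3/w + 3/10| < eps.
|3/w + 3/10| = 3·|-10 − w|/(10·|w|) = 3|w + 10|/(10|w|).
Restrict delta ≤ 5. Then |w + 10| < 5 gives |w| > 5, so 10|w| > 50.
Then |3/w + 3/10| < 3|w + 10|/50, which is < eps when |w + 10| < (50/3)eps.
Take delta = min(5, (50/3)eps). Then 0 < |w + 10| < delta gives both |w + 10| < 5 and |w + 10| < (50/3)eps, so |3/w + 3/10| < eps.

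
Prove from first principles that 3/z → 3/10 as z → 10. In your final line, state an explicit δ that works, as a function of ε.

Let ε > 0. We seek δ > 0 such that 0 < |z − 10| < δ implies |3/z − (3/10)| < ε.
|3/z − (3/10)| = 3·|10 − z|/(10·|z|) = 3|z − 10|/(10|z|).
Require δ ≤ 5 so that |z| > 10 − 5 = 5, hence 10|z| > 50.
Then |3/z − (3/10)| < 3|z − 10|/50, which is < ε when |z − 10| < (50/3)ε.
Take δ = min(5, (50/3)ε). Then 0 < |z − 10| < δ gives both |z − 10| < 5 and |z − 10| < (50/3)ε, so |3/z − (3/10)| < ε.

δ = min(5, (50/3)ε)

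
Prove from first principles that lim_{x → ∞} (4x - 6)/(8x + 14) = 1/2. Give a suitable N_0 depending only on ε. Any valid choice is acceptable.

Suppose ε > 0. We seek N_0 > 0 such that x > N_0 implies |(4x - 6)/(8x + 14) − (1/2)| < ε.
(4x - 6)/(8x + 14) − (1/2) = (8(4x - 6) − 4(8x + 14)) / (8(8x + 14)) = -104/(8(8x + 14)).
For x > 0 we have 8x + 14 > 8x, so |(4x - 6)/(8x + 14) − (1/2)| = 104/(8(8x + 14)) < 104/(8·8x) = (13/8)/x.
Thus |(4x - 6)/(8x + 14) − (1/2)| < ε whenever x > (13/8)/ε.
Take N_0 = (13/8)/ε. If x > N_0 then |(4x - 6)/(8x + 14) − (1/2)| < (13/8)/x < ε.

N_0 = (13/8)/ε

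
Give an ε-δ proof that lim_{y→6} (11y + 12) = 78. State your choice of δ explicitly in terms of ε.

δ = ε/11

Let ε > 0 be given. We need δ > 0 so that 0 < |y − 6| < δ implies |(11y + 12) − 78| < ε.
Since (11y + 12) − 78 = 11(y − 6), we have |(11y + 12) − 78| = 11|y − 6|.
So 11|y − 6| < ε exactly when |y − 6| < ε/11.
Take δ = ε/11. If 0 < |y − 6| < δ then |(11y + 12) − 78| = 11|y − 6| < 11·(ε/11) = ε.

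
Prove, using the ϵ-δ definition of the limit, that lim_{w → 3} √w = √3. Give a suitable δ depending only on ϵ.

Fix ϵ > 0. We want δ > 0 such that 0 < |w − 3| < δ implies |√w − √3| < ϵ.
Multiplying by the conjugate, |√w − √3| = |w − 3|/(√w + √3).
Restrict δ ≤ 3 so that |w − 3| < 3 forces w > 0, and then √w + √3 > √3.
Hence |√w − √3| < |w − 3|/√3, which is < ϵ once |w − 3| < √3·ϵ.
Take δ = min(3, √3·ϵ). If 0 < |w − 3| < δ then w > 0 and |√w − √3| < |w − 3|/√3 < ϵ.

δ = min(3, √3·ϵ)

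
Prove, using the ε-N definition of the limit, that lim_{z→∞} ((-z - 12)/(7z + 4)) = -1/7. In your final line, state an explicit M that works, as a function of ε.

Fix ε > 0. We seek M > 0 such that z > M implies |(-z - 12)/(7z + 4) + 1/7| < ε.
(-z - 12)/(7z + 4) + 1/7 = (7(-z - 12) − (-1)(7z + 4)) / (7(7z + 4)) = -80/(7(7z + 4)).
For z > 0 we have 7z + 4 > 7z, so |(-z - 12)/(7z + 4) + 1/7| = 80/(7(7z + 4)) < 80/(7·7z) = (80/49)/z.
Thus |(-z - 12)/(7z + 4) + 1/7| < ε whenever z > (80/49)/ε.
Take M = (80/49)/ε. If z > M then |(-z - 12)/(7z + 4) + 1/7| < (80/49)/z < ε.

M = (80/49)/ε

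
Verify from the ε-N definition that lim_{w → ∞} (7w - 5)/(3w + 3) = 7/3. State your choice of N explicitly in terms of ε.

N = 4/ε

Suppose ε > 0. We seek N > 0 such that w > N implies |(7w - 5)/(3w + 3) − (7/3)| < ε.
(7w - 5)/(3w + 3) − (7/3) = (3(7w - 5) − 7(3w + 3)) / (3(3w + 3)) = -36/(3(3w + 3)).
For w > 0 we have 3w + 3 > 3w, so |(7w - 5)/(3w + 3) − (7/3)| = 36/(3(3w + 3)) < 36/(3·3w) = 4/w.
Thus |(7w - 5)/(3w + 3) − (7/3)| < ε whenever w > 4/ε.
Take N = 4/ε. If w > N then |(7w - 5)/(3w + 3) − (7/3)| < 4/w < ε.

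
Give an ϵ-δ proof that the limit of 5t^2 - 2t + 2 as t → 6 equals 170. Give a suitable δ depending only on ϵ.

δ = min(2, ϵ/68)

Let ϵ > 0. We want δ > 0 such that 0 < |t − 6| < δ implies |(5t^2 - 2t + 2) − 170| < ϵ.
(5t^2 - 2t + 2) − 170 = 5t^2 - 2t - 168 = (t − 6)(5t + 28).
So |(5t^2 - 2t + 2) − 170| = |t − 6|·|5t + 28|.
Assume first that |t − 6| < 2, so |t| < 8. Then |5t + 28| ≤ 5·8 + 28 = 68.
Hence |(5t^2 - 2t + 2) − 170| ≤ 68|t − 6| < ϵ provided |t − 6| < ϵ/68.
Choosing δ = min(2, ϵ/68) ensures both conditions, hence |(5t^2 - 2t + 2) − 170| < ϵ.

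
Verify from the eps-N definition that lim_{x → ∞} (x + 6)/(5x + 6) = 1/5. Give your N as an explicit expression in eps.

Fix eps > 0. We seek N > 0 such that x > N implies |(x + 6)/(5x + 6) − (1/5)| < eps.
(x + 6)/(5x + 6) − (1/5) = (5(x + 6) − (5x + 6)) / (5(5x + 6)) = 24/(5(5x + 6)).
For x > 0 we have 5x + 6 > 5x, so |(x + 6)/(5x + 6) − (1/5)| = 24/(5(5x + 6)) < 24/(5·5x) = (24/25)/x.
Thus |(x + 6)/(5x + 6) − (1/5)| < eps whenever x > (24/25)/eps.
Take N = (24/25)/eps. If x > N then |(x + 6)/(5x + 6) − (1/5)| < (24/25)/x < eps.

N = (24/25)/eps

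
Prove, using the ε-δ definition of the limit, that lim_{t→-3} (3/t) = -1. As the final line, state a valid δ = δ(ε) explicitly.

Suppose ε > 0. We seek δ > 0 such that 0 < |t + 3| < δ implies |3/t + 1| < ε.
|3/t + 1| = 3·|-3 − t|/(3·|t|) = 3|t + 3|/(3|t|).
Restrict δ ≤ 3/2. Then |t + 3| < 3/2 gives |t| > 3/2, so 3|t| > 9/2.
Then |3/t + 1| < 3|t + 3|/(9/2), which is < ε when |t + 3| < (3/2)ε.
Take δ = min(3/2, (3/2)ε). Then 0 < |t + 3| < δ gives both |t + 3| < 3/2 and |t + 3| < (3/2)ε, so |3/t + 1| < ε.

δ = min(3/2, (3/2)ε)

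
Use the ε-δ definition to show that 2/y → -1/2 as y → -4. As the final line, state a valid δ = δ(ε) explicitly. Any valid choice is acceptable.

Suppose ε > 0. We seek δ > 0 such that 0 < |y + 4| < δ implies |2/y + 1/2| < ε.
|2/y + 1/2| = 2·|-4 − y|/(4·|y|) = 2|y + 4|/(4|y|).
Require δ ≤ 2 so that |y| > 4 − 2 = 2, hence 4|y| > 8.
Then |2/y + 1/2| < 2|y + 4|/8, which is < ε when |y + 4| < 4ε.
Take δ = min(2, 4ε). Then 0 < |y + 4| < δ gives both |y + 4| < 2 and |y + 4| < 4ε, so |2/y + 1/2| < ε.

δ = min(2, 4ε)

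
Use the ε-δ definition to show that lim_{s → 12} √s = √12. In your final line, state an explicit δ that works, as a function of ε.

Let ε > 0 be given. We want δ > 0 such that 0 < |s − 12| < δ implies |√s − √12| < ε.
Multiplying by the conjugate, |√s − √12| = |s − 12|/(√s + √12).
Restrict δ ≤ 12 so that |s − 12| < 12 forces s > 0, and then √s + √12 > √12.
Hence |√s − √12| < |s − 12|/√12, which is < ε once |s − 12| < √12·ε.
Take δ = min(12, √12·ε). If 0 < |s − 12| < δ then s > 0 and |√s − √12| < |s − 12|/√12 < ε.

δ = min(12, √12·ε)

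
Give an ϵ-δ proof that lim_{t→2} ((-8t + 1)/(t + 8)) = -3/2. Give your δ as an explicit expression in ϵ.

δ = min(5, (10/13)ϵ)

Suppose ϵ > 0. We want δ > 0 with 0 < |t − 2| < δ ⇒ |(-8t + 1)/(t + 8) + 3/2| < ϵ.
Combining over a common denominator, (-8t + 1)/(t + 8) + 3/2 = [(-8t + 1)·10 − (-15)·(t + 8)] / [10·(t + 8)] = -65(t − 2) / (10(t + 8)).
So |(-8t + 1)/(t + 8) + 3/2| = 65|t − 2| / (10·|t + 8|).
Require δ ≤ 5, so |t + 8| ≥ |10| − |t − 2| > 10 − 5 = 5.
Hence |(-8t + 1)/(t + 8) + 3/2| < 65|t − 2|/(10·5) = (13/10)|t − 2|, which is < ϵ once |t − 2| < (10/13)ϵ.
Take δ = min(5, (10/13)ϵ). Then 0 < |t − 2| < δ forces both bounds, so |(-8t + 1)/(t + 8) + 3/2| < ϵ.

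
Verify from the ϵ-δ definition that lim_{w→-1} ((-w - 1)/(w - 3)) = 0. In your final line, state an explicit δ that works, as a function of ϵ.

δ = min(2, 2ϵ)

Fix ϵ > 0. We want δ > 0 with 0 < |w + 1| < δ ⇒ |(-w - 1)/(w - 3) − 0| < ϵ.
Combining over a common denominator, (-w - 1)/(w - 3) − 0 = [(-w - 1)·(-4) − 0·(w - 3)] / [(-4)·(w - 3)] = 4(w + 1) / ((-4)(w - 3)).
So |(-w - 1)/(w - 3) − 0| = 4|w + 1| / (4·|w − 3|).
Require δ ≤ 2, so |w − 3| ≥ |-4| − |w + 1| > 4 − 2 = 2.
Hence |(-w - 1)/(w - 3) − 0| < 4|w + 1|/(4·2) = (1/2)|w + 1|, which is < ϵ once |w + 1| < 2ϵ.
Take δ = min(2, 2ϵ). Then 0 < |w + 1| < δ forces both bounds, so |(-w - 1)/(w - 3) − 0| < ϵ.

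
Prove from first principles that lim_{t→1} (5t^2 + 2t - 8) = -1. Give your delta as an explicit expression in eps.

Suppose eps > 0. We want delta > 0 such that 0 < |t − 1| < delta implies |(5t^2 + 2t - 8) + 1| < eps.
(5t^2 + 2t - 8) + 1 = 5t^2 + 2t - 7 = (t − 1)(5t + 7).
So |(5t^2 + 2t - 8) + 1| = |t − 1|·|5t + 7|.
Require delta ≤ 1. Then |t − 1| < 1 gives |t| < 2, and by the triangle inequality |5t + 7| ≤ 5·2 + 7 = 17.
Hence |(5t^2 + 2t - 8) + 1| ≤ 17|t − 1| < eps provided |t − 1| < eps/17.
Take delta = min(1, eps/17). Then 0 < |t − 1| < delta gives both |t − 1| < 1 and |t − 1| < eps/17, so |(5t^2 + 2t - 8) + 1| < eps.

delta = min(1, eps/17)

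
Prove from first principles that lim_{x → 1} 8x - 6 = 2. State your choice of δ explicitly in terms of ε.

δ = ε/8

Suppose ε > 0. We need δ > 0 so that 0 < |x − 1| < δ implies |(8x - 6) − 2| < ε.
Since (8x - 6) − 2 = 8(x − 1), we have |(8x - 6) − 2| = 8|x − 1|.
Thus it suffices that |x − 1| < ε/8.
Choosing δ = ε/8 gives |(8x - 6) − 2| = 8|x − 1| < ε whenever |x − 1| < δ.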